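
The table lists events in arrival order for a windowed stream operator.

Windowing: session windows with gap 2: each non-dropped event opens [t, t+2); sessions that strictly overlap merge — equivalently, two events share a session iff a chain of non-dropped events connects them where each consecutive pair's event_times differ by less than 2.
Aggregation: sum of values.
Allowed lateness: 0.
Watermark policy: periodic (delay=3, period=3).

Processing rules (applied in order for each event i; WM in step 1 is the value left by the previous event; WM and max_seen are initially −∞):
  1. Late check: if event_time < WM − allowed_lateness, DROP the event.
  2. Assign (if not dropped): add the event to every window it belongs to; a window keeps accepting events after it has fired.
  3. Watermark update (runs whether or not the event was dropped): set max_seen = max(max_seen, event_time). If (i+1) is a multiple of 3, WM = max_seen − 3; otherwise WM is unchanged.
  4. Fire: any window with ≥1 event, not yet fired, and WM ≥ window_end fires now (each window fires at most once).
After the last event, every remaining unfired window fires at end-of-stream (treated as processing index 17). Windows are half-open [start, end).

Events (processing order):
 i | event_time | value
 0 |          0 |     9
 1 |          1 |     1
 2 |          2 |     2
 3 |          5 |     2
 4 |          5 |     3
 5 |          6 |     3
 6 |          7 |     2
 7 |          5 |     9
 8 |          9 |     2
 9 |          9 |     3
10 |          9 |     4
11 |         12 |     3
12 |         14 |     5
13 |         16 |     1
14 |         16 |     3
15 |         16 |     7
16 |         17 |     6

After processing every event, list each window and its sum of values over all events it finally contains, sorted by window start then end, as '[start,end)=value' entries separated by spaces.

i=0 t=0 v=9: → [0,2); WM=−∞
i=1 t=1 v=1: → [0,3); WM=−∞
i=2 t=2 v=2: → [0,4); WM=-1
i=3 t=5 v=2: → [5,7); WM=-1
i=4 t=5 v=3: → [5,7); WM=-1
i=5 t=6 v=3: → [5,8); WM=3
i=6 t=7 v=2: → [5,9); WM=3
i=7 t=5 v=9: → [5,9); WM=3
i=8 t=9 v=2: → [9,11); WM=6
i=9 t=9 v=3: → [9,11); WM=6
i=10 t=9 v=4: → [9,11); WM=6
i=11 t=12 v=3: → [12,14); WM=9
i=12 t=14 v=5: → [14,16); WM=9
i=13 t=16 v=1: → [16,18); WM=9
i=14 t=16 v=3: → [16,18); WM=13
i=15 t=16 v=7: → [16,18); WM=13
i=16 t=17 v=6: → [16,19); WM=13

[0,4)=12 [5,9)=19 [9,11)=9 [12,14)=3 [14,16)=5 [16,19)=17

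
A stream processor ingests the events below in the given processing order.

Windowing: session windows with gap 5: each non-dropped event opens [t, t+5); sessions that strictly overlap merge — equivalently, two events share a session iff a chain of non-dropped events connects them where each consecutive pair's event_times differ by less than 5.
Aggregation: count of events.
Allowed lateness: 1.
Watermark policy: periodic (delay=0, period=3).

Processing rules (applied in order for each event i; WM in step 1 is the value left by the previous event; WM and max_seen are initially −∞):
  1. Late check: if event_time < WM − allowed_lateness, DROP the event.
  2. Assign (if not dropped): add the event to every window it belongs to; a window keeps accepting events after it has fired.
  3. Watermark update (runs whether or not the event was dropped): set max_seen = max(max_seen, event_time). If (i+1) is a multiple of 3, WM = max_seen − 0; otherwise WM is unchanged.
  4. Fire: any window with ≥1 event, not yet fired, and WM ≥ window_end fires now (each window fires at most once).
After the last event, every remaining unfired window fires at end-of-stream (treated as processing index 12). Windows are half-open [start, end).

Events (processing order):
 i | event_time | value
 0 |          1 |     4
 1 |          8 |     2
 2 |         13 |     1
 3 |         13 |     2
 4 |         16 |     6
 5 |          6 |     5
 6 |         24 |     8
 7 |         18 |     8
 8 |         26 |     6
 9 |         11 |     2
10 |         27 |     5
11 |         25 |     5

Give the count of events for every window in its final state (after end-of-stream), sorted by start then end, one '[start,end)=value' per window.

[1,6)=1 [8,13)=1 [13,23)=4 [24,32)=4

i=0 t=1 v=4: → [1,6); WM=−∞
i=1 t=8 v=2: → [8,13); WM=−∞
i=2 t=13 v=1: → [13,18); WM=13
i=3 t=13 v=2: → [13,18); WM=13
i=4 t=16 v=6: → [13,21); WM=13
i=5 t=6 v=5: DROP (t<13-1); WM=16
i=6 t=24 v=8: → [24,29); WM=16
i=7 t=18 v=8: → [13,23); WM=16
i=8 t=26 v=6: → [24,31); WM=26
i=9 t=11 v=2: DROP (t<26-1); WM=26
i=10 t=27 v=5: → [24,32); WM=26
i=11 t=25 v=5: → [24,32); WM=27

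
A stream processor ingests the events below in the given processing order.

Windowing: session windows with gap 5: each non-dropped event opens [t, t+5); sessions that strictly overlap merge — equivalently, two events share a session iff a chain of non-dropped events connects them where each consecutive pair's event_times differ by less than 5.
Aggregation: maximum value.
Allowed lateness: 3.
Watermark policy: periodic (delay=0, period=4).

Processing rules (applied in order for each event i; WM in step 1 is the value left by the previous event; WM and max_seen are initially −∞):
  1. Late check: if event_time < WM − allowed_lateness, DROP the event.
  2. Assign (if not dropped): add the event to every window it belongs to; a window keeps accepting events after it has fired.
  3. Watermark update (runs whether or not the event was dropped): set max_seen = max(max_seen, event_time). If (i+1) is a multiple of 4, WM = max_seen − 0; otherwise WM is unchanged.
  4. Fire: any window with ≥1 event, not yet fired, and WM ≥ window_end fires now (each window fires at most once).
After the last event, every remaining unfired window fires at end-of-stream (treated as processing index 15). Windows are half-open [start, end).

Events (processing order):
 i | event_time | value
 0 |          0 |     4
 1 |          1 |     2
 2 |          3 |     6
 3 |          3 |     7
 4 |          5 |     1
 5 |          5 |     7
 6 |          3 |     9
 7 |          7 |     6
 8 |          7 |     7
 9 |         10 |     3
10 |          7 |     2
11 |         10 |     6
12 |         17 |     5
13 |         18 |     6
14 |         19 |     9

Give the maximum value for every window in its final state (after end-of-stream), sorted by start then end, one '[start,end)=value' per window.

[0,15)=9 [17,24)=9

i=0 t=0 v=4: → [0,5); WM=−∞
i=1 t=1 v=2: → [0,6); WM=−∞
i=2 t=3 v=6: → [0,8); WM=−∞
i=3 t=3 v=7: → [0,8); WM=3
i=4 t=5 v=1: → [0,10); WM=3
i=5 t=5 v=7: → [0,10); WM=3
i=6 t=3 v=9: → [0,10); WM=3
i=7 t=7 v=6: → [0,12); WM=7
i=8 t=7 v=7: → [0,12); WM=7
i=9 t=10 v=3: → [0,15); WM=7
i=10 t=7 v=2: → [0,15); WM=7
i=11 t=10 v=6: → [0,15); WM=10
i=12 t=17 v=5: → [17,22); WM=10
i=13 t=18 v=6: → [17,23); WM=10
i=14 t=19 v=9: → [17,24); WM=10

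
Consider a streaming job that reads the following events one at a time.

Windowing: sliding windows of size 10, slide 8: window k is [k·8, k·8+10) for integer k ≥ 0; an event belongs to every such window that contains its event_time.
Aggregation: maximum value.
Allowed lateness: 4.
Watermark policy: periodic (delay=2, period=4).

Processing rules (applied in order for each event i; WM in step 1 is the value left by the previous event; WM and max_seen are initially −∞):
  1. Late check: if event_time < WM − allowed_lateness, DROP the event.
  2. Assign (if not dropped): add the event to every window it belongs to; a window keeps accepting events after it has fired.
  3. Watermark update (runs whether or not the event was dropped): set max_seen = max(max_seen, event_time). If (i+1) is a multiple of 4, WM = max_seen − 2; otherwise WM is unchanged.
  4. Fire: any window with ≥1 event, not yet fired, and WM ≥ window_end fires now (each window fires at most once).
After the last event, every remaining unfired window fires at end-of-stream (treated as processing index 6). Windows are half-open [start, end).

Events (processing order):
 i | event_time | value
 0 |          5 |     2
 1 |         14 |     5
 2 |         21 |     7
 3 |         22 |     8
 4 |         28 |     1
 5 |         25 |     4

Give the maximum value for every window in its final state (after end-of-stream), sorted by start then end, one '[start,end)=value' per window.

i=0 t=5 v=2: → [0,10); WM=−∞
i=1 t=14 v=5: → [8,18); WM=−∞
i=2 t=21 v=7: → [16,26); WM=−∞
i=3 t=22 v=8: → [16,26); WM=20; [0,10) fires=2 [8,18) fires=5
i=4 t=28 v=1: → [24,34); WM=20
i=5 t=25 v=4: → [24,34),[16,26); WM=20

[0,10)=2 [8,18)=5 [16,26)=8 [24,34)=4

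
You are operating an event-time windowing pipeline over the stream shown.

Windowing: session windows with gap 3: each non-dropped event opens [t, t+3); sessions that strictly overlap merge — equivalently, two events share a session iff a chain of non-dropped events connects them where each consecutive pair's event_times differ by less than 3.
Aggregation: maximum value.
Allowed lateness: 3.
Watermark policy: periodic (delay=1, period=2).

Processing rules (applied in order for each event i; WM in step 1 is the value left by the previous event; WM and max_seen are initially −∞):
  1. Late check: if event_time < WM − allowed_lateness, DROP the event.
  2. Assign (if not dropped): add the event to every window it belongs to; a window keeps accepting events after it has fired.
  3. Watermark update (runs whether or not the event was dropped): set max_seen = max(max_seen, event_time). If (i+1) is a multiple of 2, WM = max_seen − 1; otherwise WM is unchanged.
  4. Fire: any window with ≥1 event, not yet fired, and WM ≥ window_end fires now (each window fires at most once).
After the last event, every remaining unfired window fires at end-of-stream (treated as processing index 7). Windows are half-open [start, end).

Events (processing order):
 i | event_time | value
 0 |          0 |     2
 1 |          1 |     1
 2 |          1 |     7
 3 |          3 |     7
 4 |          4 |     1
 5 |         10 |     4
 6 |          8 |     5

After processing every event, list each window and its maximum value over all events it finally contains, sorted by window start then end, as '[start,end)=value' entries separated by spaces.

[0,7)=7 [8,13)=5

i=0 t=0 v=2: → [0,3); WM=−∞
i=1 t=1 v=1: → [0,4); WM=0
i=2 t=1 v=7: → [0,4); WM=0
i=3 t=3 v=7: → [0,6); WM=2
i=4 t=4 v=1: → [0,7); WM=2
i=5 t=10 v=4: → [10,13); WM=9
i=6 t=8 v=5: → [8,13); WM=9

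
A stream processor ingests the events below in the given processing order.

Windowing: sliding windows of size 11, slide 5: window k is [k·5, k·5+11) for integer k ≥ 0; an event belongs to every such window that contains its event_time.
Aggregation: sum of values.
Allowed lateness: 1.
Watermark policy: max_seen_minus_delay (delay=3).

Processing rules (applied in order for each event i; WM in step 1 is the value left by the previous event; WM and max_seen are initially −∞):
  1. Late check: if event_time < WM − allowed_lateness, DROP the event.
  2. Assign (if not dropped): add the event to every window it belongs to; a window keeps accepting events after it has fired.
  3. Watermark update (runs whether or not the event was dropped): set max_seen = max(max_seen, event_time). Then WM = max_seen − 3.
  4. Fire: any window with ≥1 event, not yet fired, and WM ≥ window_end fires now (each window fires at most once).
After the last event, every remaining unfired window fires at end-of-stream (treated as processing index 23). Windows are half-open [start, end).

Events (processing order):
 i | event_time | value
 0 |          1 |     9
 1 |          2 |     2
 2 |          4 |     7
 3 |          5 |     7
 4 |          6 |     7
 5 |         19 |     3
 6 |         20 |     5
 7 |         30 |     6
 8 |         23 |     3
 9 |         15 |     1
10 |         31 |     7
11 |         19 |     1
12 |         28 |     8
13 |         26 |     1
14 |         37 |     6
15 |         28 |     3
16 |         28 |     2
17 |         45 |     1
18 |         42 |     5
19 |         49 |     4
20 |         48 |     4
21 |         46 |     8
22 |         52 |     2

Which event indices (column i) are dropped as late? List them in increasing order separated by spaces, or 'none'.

8 9 11 13 15 16

i=0 t=1 v=9: → [0,11); WM=-2
i=1 t=2 v=2: → [0,11); WM=-1
i=2 t=4 v=7: → [0,11); WM=1
i=3 t=5 v=7: → [5,16),[0,11); WM=2
i=4 t=6 v=7: → [5,16),[0,11); WM=3
i=5 t=19 v=3: → [15,26),[10,21); WM=16; [0,11) fires=32 [5,16) fires=14
i=6 t=20 v=5: → [20,31),[15,26),[10,21); WM=17
i=7 t=30 v=6: → [30,41),[25,36),[20,31); WM=27; [10,21) fires=8 [15,26) fires=8
i=8 t=23 v=3: DROP (t<27-1); WM=27
i=9 t=15 v=1: DROP (t<27-1); WM=27
i=10 t=31 v=7: → [30,41),[25,36); WM=28
i=11 t=19 v=1: DROP (t<28-1); WM=28
i=12 t=28 v=8: → [25,36),[20,31); WM=28
i=13 t=26 v=1: DROP (t<28-1); WM=28
i=14 t=37 v=6: → [35,46),[30,41); WM=34; [20,31) fires=19
i=15 t=28 v=3: DROP (t<34-1); WM=34
i=16 t=28 v=2: DROP (t<34-1); WM=34
i=17 t=45 v=1: → [45,56),[40,51),[35,46); WM=42; [25,36) fires=21 [30,41) fires=19
i=18 t=42 v=5: → [40,51),[35,46); WM=42
i=19 t=49 v=4: → [45,56),[40,51); WM=46; [35,46) fires=12
i=20 t=48 v=4: → [45,56),[40,51); WM=46
i=21 t=46 v=8: → [45,56),[40,51); WM=46
i=22 t=52 v=2: → [50,61),[45,56); WM=49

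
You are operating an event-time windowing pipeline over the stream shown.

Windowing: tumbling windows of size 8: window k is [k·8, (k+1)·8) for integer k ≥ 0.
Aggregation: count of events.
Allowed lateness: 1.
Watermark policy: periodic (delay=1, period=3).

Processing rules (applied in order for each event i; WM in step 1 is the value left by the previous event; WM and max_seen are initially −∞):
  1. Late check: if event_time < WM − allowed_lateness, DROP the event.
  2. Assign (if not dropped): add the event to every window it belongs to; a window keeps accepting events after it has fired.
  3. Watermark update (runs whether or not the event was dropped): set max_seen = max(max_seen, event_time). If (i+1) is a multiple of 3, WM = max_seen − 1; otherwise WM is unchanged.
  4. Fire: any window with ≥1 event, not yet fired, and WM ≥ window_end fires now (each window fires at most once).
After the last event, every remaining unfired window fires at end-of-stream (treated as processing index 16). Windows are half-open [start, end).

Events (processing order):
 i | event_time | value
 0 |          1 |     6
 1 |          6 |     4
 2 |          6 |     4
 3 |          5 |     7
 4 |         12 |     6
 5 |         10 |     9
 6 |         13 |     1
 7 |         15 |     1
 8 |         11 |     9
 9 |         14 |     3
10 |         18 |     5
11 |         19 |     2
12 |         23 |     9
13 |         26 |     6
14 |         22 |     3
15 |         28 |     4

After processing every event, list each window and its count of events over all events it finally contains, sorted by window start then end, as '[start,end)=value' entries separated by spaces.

i=0 t=1 v=6: → [0,8); WM=−∞
i=1 t=6 v=4: → [0,8); WM=−∞
i=2 t=6 v=4: → [0,8); WM=5
i=3 t=5 v=7: → [0,8); WM=5
i=4 t=12 v=6: → [8,16); WM=5
i=5 t=10 v=9: → [8,16); WM=11; [0,8) fires=4
i=6 t=13 v=1: → [8,16); WM=11
i=7 t=15 v=1: → [8,16); WM=11
i=8 t=11 v=9: → [8,16); WM=14
i=9 t=14 v=3: → [8,16); WM=14
i=10 t=18 v=5: → [16,24); WM=14
i=11 t=19 v=2: → [16,24); WM=18; [8,16) fires=6
i=12 t=23 v=9: → [16,24); WM=18
i=13 t=26 v=6: → [24,32); WM=18
i=14 t=22 v=3: → [16,24); WM=25; [16,24) fires=4
i=15 t=28 v=4: → [24,32); WM=25

[0,8)=4 [8,16)=6 [16,24)=4 [24,32)=2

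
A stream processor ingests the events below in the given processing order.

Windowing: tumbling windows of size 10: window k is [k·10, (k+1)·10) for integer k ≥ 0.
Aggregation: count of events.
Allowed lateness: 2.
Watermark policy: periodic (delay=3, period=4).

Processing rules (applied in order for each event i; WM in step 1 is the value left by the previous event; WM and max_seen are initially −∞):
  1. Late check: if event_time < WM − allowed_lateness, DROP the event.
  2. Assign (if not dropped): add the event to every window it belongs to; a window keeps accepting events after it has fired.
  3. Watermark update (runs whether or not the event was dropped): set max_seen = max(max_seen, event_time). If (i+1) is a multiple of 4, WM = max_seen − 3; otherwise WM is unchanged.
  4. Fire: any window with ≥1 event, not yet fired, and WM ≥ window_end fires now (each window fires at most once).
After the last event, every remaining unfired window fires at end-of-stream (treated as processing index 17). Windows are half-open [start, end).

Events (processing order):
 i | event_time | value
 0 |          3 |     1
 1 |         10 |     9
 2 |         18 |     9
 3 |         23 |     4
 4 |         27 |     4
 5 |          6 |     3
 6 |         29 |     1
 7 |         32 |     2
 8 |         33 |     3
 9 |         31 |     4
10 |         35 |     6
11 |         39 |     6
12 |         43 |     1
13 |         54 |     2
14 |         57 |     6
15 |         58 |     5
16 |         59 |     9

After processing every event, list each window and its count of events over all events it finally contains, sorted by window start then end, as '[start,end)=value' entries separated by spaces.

[0,10)=1 [10,20)=2 [20,30)=3 [30,40)=5 [40,50)=1 [50,60)=4

i=0 t=3 v=1: → [0,10); WM=−∞
i=1 t=10 v=9: → [10,20); WM=−∞
i=2 t=18 v=9: → [10,20); WM=−∞
i=3 t=23 v=4: → [20,30); WM=20; [0,10) fires=1 [10,20) fires=2
i=4 t=27 v=4: → [20,30); WM=20
i=5 t=6 v=3: DROP (t<20-2); WM=20
i=6 t=29 v=1: → [20,30); WM=20
i=7 t=32 v=2: → [30,40); WM=29
i=8 t=33 v=3: → [30,40); WM=29
i=9 t=31 v=4: → [30,40); WM=29
i=10 t=35 v=6: → [30,40); WM=29
i=11 t=39 v=6: → [30,40); WM=36; [20,30) fires=3
i=12 t=43 v=1: → [40,50); WM=36
i=13 t=54 v=2: → [50,60); WM=36
i=14 t=57 v=6: → [50,60); WM=36
i=15 t=58 v=5: → [50,60); WM=55; [30,40) fires=5 [40,50) fires=1
i=16 t=59 v=9: → [50,60); WM=55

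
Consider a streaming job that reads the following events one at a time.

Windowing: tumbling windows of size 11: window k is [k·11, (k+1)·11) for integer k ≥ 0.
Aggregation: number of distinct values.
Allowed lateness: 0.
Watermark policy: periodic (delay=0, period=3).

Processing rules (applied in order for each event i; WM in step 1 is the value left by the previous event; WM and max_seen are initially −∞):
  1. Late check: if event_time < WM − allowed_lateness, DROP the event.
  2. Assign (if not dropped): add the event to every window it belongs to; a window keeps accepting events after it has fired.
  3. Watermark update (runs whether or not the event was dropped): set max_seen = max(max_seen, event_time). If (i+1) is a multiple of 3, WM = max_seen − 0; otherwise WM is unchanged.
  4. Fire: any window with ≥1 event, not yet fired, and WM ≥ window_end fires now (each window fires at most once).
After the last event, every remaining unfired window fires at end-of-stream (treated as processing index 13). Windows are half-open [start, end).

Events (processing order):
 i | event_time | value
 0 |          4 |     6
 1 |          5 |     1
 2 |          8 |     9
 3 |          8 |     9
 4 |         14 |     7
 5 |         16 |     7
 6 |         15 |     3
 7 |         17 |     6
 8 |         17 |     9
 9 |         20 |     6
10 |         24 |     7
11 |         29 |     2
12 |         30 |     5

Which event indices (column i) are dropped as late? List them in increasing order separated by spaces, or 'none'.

i=0 t=4 v=6: → [0,11); WM=−∞
i=1 t=5 v=1: → [0,11); WM=−∞
i=2 t=8 v=9: → [0,11); WM=8
i=3 t=8 v=9: → [0,11); WM=8
i=4 t=14 v=7: → [11,22); WM=8
i=5 t=16 v=7: → [11,22); WM=16; [0,11) fires=3
i=6 t=15 v=3: DROP (t<16-0); WM=16
i=7 t=17 v=6: → [11,22); WM=16
i=8 t=17 v=9: → [11,22); WM=17
i=9 t=20 v=6: → [11,22); WM=17
i=10 t=24 v=7: → [22,33); WM=17
i=11 t=29 v=2: → [22,33); WM=29; [11,22) fires=3
i=12 t=30 v=5: → [22,33); WM=29

6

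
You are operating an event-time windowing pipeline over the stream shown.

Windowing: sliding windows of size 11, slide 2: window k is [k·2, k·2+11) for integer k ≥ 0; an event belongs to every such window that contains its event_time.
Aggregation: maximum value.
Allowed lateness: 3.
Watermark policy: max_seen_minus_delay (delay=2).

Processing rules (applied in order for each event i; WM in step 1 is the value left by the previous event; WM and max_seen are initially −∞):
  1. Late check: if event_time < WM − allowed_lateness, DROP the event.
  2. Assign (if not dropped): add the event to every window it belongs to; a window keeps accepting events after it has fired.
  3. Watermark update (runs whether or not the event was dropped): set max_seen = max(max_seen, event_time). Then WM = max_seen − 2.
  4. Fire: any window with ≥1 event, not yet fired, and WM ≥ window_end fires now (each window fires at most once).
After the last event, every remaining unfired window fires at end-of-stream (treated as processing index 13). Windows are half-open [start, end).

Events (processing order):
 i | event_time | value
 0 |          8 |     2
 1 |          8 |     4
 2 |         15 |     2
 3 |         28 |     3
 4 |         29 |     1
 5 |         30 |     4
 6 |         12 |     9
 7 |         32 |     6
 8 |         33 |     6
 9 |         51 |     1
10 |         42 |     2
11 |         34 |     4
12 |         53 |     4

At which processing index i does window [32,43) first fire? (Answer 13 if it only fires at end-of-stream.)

i=0 t=8 v=2: → [8,19),[6,17),[4,15),[2,13),[0,11); WM=6
i=1 t=8 v=4: → [8,19),[6,17),[4,15),[2,13),[0,11); WM=6
i=2 t=15 v=2: → [14,25),[12,23),[10,21),[8,19),[6,17); WM=13; [0,11) fires=4 [2,13) fires=4
i=3 t=28 v=3: → [28,39),[26,37),[24,35),[22,33),[20,31),[18,29); WM=26; [4,15) fires=4 [6,17) fires=4 [8,19) fires=4 [10,21) fires=2 [12,23) fires=2 [14,25) fires=2
i=4 t=29 v=1: → [28,39),[26,37),[24,35),[22,33),[20,31); WM=27
i=5 t=30 v=4: → [30,41),[28,39),[26,37),[24,35),[22,33),[20,31); WM=28
i=6 t=12 v=9: DROP (t<28-3); WM=28
i=7 t=32 v=6: → [32,43),[30,41),[28,39),[26,37),[24,35),[22,33); WM=30; [18,29) fires=3
i=8 t=33 v=6: → [32,43),[30,41),[28,39),[26,37),[24,35); WM=31; [20,31) fires=4
i=9 t=51 v=1: → [50,61),[48,59),[46,57),[44,55),[42,53); WM=49; [22,33) fires=6 [24,35) fires=6 [26,37) fires=6 [28,39) fires=6 [30,41) fires=6 [32,43) fires=6
i=10 t=42 v=2: DROP (t<49-3); WM=49
i=11 t=34 v=4: DROP (t<49-3); WM=49
i=12 t=53 v=4: → [52,63),[50,61),[48,59),[46,57),[44,55); WM=51

9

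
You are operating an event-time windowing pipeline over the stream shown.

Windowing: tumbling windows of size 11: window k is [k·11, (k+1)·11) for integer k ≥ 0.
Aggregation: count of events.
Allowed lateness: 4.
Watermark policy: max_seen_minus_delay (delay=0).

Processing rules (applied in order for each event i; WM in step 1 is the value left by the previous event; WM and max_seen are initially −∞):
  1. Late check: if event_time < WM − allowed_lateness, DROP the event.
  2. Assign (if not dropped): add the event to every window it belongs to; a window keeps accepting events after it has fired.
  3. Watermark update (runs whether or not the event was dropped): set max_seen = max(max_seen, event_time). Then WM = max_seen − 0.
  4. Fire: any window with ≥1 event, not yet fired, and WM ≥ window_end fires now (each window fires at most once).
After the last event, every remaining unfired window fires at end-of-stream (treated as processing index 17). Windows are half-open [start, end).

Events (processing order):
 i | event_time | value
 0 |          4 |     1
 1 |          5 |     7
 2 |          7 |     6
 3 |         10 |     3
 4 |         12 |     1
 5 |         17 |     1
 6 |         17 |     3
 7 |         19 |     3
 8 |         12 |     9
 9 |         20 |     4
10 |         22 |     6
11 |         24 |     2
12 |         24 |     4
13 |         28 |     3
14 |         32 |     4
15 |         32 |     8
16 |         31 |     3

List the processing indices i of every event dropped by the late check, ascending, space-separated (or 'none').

8

i=0 t=4 v=1: → [0,11); WM=4
i=1 t=5 v=7: → [0,11); WM=5
i=2 t=7 v=6: → [0,11); WM=7
i=3 t=10 v=3: → [0,11); WM=10
i=4 t=12 v=1: → [11,22); WM=12; [0,11) fires=4
i=5 t=17 v=1: → [11,22); WM=17
i=6 t=17 v=3: → [11,22); WM=17
i=7 t=19 v=3: → [11,22); WM=19
i=8 t=12 v=9: DROP (t<19-4); WM=19
i=9 t=20 v=4: → [11,22); WM=20
i=10 t=22 v=6: → [22,33); WM=22; [11,22) fires=5
i=11 t=24 v=2: → [22,33); WM=24
i=12 t=24 v=4: → [22,33); WM=24
i=13 t=28 v=3: → [22,33); WM=28
i=14 t=32 v=4: → [22,33); WM=32
i=15 t=32 v=8: → [22,33); WM=32
i=16 t=31 v=3: → [22,33); WM=32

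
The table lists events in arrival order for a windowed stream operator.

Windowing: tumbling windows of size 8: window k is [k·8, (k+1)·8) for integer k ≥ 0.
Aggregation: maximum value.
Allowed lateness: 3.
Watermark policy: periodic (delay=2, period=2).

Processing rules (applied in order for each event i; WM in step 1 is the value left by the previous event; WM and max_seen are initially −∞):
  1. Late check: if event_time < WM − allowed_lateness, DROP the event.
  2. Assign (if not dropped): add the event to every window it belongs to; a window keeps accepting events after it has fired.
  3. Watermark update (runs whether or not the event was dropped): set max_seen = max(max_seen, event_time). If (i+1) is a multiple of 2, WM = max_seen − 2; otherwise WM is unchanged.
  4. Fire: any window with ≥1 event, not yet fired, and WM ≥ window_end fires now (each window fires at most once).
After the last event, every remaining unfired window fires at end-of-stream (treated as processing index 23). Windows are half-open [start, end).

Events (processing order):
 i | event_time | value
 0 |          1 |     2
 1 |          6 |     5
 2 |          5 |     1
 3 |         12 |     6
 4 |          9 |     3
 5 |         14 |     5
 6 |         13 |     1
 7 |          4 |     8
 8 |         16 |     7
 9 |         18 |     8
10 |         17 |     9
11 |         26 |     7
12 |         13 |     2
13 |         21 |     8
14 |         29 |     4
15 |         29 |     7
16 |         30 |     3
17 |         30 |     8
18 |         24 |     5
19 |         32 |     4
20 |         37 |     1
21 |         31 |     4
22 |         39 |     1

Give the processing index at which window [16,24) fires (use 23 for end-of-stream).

11

i=0 t=1 v=2: → [0,8); WM=−∞
i=1 t=6 v=5: → [0,8); WM=4
i=2 t=5 v=1: → [0,8); WM=4
i=3 t=12 v=6: → [8,16); WM=10; [0,8) fires=5
i=4 t=9 v=3: → [8,16); WM=10
i=5 t=14 v=5: → [8,16); WM=12
i=6 t=13 v=1: → [8,16); WM=12
i=7 t=4 v=8: DROP (t<12-3); WM=12
i=8 t=16 v=7: → [16,24); WM=12
i=9 t=18 v=8: → [16,24); WM=16; [8,16) fires=6
i=10 t=17 v=9: → [16,24); WM=16
i=11 t=26 v=7: → [24,32); WM=24; [16,24) fires=9
i=12 t=13 v=2: DROP (t<24-3); WM=24
i=13 t=21 v=8: → [16,24); WM=24
i=14 t=29 v=4: → [24,32); WM=24
i=15 t=29 v=7: → [24,32); WM=27
i=16 t=30 v=3: → [24,32); WM=27
i=17 t=30 v=8: → [24,32); WM=28
i=18 t=24 v=5: DROP (t<28-3); WM=28
i=19 t=32 v=4: → [32,40); WM=30
i=20 t=37 v=1: → [32,40); WM=30
i=21 t=31 v=4: → [24,32); WM=35; [24,32) fires=8
i=22 t=39 v=1: → [32,40); WM=35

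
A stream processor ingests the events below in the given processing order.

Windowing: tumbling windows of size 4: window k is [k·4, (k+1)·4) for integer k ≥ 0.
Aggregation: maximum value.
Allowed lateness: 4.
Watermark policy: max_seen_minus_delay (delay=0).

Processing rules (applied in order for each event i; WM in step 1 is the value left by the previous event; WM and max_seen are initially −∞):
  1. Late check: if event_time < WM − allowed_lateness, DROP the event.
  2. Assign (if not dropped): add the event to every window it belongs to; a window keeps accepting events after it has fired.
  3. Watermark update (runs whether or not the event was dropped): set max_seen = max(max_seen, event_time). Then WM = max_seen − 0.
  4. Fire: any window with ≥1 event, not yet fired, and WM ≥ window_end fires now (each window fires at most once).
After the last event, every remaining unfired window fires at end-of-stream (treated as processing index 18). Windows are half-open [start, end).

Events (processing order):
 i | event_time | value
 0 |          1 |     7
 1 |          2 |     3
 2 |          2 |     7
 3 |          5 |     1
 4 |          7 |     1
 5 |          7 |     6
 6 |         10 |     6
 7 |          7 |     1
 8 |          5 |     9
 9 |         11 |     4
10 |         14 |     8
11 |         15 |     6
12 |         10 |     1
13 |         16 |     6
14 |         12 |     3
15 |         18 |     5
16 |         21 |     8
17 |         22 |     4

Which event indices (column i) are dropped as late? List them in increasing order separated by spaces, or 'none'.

i=0 t=1 v=7: → [0,4); WM=1
i=1 t=2 v=3: → [0,4); WM=2
i=2 t=2 v=7: → [0,4); WM=2
i=3 t=5 v=1: → [4,8); WM=5; [0,4) fires=7
i=4 t=7 v=1: → [4,8); WM=7
i=5 t=7 v=6: → [4,8); WM=7
i=6 t=10 v=6: → [8,12); WM=10; [4,8) fires=6
i=7 t=7 v=1: → [4,8); WM=10
i=8 t=5 v=9: DROP (t<10-4); WM=10
i=9 t=11 v=4: → [8,12); WM=11
i=10 t=14 v=8: → [12,16); WM=14; [8,12) fires=6
i=11 t=15 v=6: → [12,16); WM=15
i=12 t=10 v=1: DROP (t<15-4); WM=15
i=13 t=16 v=6: → [16,20); WM=16; [12,16) fires=8
i=14 t=12 v=3: → [12,16); WM=16
i=15 t=18 v=5: → [16,20); WM=18
i=16 t=21 v=8: → [20,24); WM=21; [16,20) fires=6
i=17 t=22 v=4: → [20,24); WM=22

8 12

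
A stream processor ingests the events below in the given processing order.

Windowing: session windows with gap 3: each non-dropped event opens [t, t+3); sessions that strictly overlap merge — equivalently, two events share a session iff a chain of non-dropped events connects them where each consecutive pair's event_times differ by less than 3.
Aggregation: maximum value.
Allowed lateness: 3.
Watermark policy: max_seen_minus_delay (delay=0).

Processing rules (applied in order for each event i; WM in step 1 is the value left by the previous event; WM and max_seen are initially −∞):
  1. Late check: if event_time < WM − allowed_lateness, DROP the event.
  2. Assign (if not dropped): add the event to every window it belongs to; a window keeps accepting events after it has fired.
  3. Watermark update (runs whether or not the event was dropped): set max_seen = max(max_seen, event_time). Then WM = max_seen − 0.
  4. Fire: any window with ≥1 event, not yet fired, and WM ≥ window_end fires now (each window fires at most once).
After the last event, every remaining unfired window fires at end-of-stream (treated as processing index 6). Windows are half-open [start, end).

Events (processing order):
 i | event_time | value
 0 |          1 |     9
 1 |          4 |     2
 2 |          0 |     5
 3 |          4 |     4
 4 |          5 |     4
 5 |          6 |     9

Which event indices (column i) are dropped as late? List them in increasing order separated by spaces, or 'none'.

2

i=0 t=1 v=9: → [1,4); WM=1
i=1 t=4 v=2: → [4,7); WM=4
i=2 t=0 v=5: DROP (t<4-3); WM=4
i=3 t=4 v=4: → [4,7); WM=4
i=4 t=5 v=4: → [4,8); WM=5
i=5 t=6 v=9: → [4,9); WM=6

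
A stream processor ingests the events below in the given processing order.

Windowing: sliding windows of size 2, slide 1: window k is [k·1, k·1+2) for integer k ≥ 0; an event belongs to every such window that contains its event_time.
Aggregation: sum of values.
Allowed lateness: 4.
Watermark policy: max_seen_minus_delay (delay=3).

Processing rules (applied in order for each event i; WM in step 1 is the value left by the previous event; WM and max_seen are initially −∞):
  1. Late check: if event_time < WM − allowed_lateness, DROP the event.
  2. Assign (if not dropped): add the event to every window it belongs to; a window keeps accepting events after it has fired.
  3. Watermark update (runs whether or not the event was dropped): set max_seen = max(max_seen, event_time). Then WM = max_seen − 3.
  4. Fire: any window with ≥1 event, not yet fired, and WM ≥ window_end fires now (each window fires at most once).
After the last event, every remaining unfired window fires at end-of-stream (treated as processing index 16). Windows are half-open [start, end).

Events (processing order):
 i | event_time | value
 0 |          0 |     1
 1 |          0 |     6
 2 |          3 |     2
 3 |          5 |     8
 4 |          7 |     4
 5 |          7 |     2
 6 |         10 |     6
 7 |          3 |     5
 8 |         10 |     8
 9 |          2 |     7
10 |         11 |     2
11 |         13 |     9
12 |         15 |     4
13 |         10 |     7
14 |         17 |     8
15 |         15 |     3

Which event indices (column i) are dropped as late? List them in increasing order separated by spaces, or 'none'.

i=0 t=0 v=1: → [0,2); WM=-3
i=1 t=0 v=6: → [0,2); WM=-3
i=2 t=3 v=2: → [3,5),[2,4); WM=0
i=3 t=5 v=8: → [5,7),[4,6); WM=2; [0,2) fires=7
i=4 t=7 v=4: → [7,9),[6,8); WM=4; [2,4) fires=2
i=5 t=7 v=2: → [7,9),[6,8); WM=4
i=6 t=10 v=6: → [10,12),[9,11); WM=7; [3,5) fires=2 [4,6) fires=8 [5,7) fires=8
i=7 t=3 v=5: → [3,5),[2,4); WM=7
i=8 t=10 v=8: → [10,12),[9,11); WM=7
i=9 t=2 v=7: DROP (t<7-4); WM=7
i=10 t=11 v=2: → [11,13),[10,12); WM=8; [6,8) fires=6
i=11 t=13 v=9: → [13,15),[12,14); WM=10; [7,9) fires=6
i=12 t=15 v=4: → [15,17),[14,16); WM=12; [9,11) fires=14 [10,12) fires=16
i=13 t=10 v=7: → [10,12),[9,11); WM=12
i=14 t=17 v=8: → [17,19),[16,18); WM=14; [11,13) fires=2 [12,14) fires=9
i=15 t=15 v=3: → [15,17),[14,16); WM=14

9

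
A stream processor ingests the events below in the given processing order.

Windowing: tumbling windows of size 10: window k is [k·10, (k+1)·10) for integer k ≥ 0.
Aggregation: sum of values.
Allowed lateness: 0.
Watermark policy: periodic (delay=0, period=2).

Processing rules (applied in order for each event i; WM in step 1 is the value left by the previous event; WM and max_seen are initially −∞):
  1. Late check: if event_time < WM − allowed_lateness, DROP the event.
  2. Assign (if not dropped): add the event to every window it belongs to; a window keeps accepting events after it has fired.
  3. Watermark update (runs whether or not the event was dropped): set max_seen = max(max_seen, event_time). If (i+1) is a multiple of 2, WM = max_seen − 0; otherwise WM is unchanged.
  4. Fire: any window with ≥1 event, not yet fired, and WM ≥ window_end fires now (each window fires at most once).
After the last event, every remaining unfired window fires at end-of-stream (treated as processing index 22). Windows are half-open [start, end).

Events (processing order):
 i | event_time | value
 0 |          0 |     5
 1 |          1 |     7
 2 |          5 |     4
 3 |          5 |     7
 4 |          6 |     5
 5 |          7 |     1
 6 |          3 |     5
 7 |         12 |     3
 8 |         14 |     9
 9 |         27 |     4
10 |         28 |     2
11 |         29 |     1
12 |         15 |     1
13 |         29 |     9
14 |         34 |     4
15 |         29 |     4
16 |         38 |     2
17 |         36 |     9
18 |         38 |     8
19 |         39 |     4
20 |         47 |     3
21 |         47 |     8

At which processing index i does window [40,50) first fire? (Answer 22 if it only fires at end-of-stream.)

22

i=0 t=0 v=5: → [0,10); WM=−∞
i=1 t=1 v=7: → [0,10); WM=1
i=2 t=5 v=4: → [0,10); WM=1
i=3 t=5 v=7: → [0,10); WM=5
i=4 t=6 v=5: → [0,10); WM=5
i=5 t=7 v=1: → [0,10); WM=7
i=6 t=3 v=5: DROP (t<7-0); WM=7
i=7 t=12 v=3: → [10,20); WM=12; [0,10) fires=29
i=8 t=14 v=9: → [10,20); WM=12
i=9 t=27 v=4: → [20,30); WM=27; [10,20) fires=12
i=10 t=28 v=2: → [20,30); WM=27
i=11 t=29 v=1: → [20,30); WM=29
i=12 t=15 v=1: DROP (t<29-0); WM=29
i=13 t=29 v=9: → [20,30); WM=29
i=14 t=34 v=4: → [30,40); WM=29
i=15 t=29 v=4: → [20,30); WM=34; [20,30) fires=20
i=16 t=38 v=2: → [30,40); WM=34
i=17 t=36 v=9: → [30,40); WM=38
i=18 t=38 v=8: → [30,40); WM=38
i=19 t=39 v=4: → [30,40); WM=39
i=20 t=47 v=3: → [40,50); WM=39
i=21 t=47 v=8: → [40,50); WM=47; [30,40) fires=27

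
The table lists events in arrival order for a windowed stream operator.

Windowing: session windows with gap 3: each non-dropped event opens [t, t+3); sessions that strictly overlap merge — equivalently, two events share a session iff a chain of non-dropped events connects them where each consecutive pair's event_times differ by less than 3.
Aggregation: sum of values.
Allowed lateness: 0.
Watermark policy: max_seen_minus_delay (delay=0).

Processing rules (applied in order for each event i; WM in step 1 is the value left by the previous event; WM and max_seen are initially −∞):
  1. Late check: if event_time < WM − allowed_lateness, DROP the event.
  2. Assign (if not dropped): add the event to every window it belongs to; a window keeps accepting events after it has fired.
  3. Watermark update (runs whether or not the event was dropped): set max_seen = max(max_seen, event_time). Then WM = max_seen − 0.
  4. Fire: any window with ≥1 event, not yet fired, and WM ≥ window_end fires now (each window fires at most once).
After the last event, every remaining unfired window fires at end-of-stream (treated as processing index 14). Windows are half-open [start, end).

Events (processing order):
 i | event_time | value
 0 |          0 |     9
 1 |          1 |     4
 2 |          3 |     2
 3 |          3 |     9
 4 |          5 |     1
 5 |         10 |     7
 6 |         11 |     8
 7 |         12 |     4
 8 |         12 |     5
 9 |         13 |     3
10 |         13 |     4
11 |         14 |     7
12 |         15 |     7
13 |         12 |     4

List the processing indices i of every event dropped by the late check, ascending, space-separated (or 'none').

13

i=0 t=0 v=9: → [0,3); WM=0
i=1 t=1 v=4: → [0,4); WM=1
i=2 t=3 v=2: → [0,6); WM=3
i=3 t=3 v=9: → [0,6); WM=3
i=4 t=5 v=1: → [0,8); WM=5
i=5 t=10 v=7: → [10,13); WM=10
i=6 t=11 v=8: → [10,14); WM=11
i=7 t=12 v=4: → [10,15); WM=12
i=8 t=12 v=5: → [10,15); WM=12
i=9 t=13 v=3: → [10,16); WM=13
i=10 t=13 v=4: → [10,16); WM=13
i=11 t=14 v=7: → [10,17); WM=14
i=12 t=15 v=7: → [10,18); WM=15
i=13 t=12 v=4: DROP (t<15-0); WM=15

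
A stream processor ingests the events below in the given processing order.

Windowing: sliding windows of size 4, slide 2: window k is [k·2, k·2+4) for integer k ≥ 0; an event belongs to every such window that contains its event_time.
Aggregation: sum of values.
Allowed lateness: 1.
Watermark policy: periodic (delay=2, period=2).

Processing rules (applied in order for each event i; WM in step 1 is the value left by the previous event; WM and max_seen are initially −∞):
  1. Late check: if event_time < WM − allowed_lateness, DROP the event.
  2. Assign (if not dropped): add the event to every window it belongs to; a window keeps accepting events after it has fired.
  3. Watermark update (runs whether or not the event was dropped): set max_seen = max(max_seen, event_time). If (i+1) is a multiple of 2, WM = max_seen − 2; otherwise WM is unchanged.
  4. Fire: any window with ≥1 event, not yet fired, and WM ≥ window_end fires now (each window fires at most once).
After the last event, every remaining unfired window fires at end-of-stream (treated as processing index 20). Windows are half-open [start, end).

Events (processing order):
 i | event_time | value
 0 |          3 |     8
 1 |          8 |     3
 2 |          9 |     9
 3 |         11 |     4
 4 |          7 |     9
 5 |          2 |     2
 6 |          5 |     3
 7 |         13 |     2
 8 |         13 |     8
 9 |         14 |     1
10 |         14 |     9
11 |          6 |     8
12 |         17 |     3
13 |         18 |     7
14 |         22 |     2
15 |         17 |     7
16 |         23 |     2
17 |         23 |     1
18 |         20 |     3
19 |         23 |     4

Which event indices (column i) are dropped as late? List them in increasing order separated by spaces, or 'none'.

i=0 t=3 v=8: → [2,6),[0,4); WM=−∞
i=1 t=8 v=3: → [8,12),[6,10); WM=6; [0,4) fires=8 [2,6) fires=8
i=2 t=9 v=9: → [8,12),[6,10); WM=6
i=3 t=11 v=4: → [10,14),[8,12); WM=9
i=4 t=7 v=9: DROP (t<9-1); WM=9
i=5 t=2 v=2: DROP (t<9-1); WM=9
i=6 t=5 v=3: DROP (t<9-1); WM=9
i=7 t=13 v=2: → [12,16),[10,14); WM=11; [6,10) fires=12
i=8 t=13 v=8: → [12,16),[10,14); WM=11
i=9 t=14 v=1: → [14,18),[12,16); WM=12; [8,12) fires=16
i=10 t=14 v=9: → [14,18),[12,16); WM=12
i=11 t=6 v=8: DROP (t<12-1); WM=12
i=12 t=17 v=3: → [16,20),[14,18); WM=12
i=13 t=18 v=7: → [18,22),[16,20); WM=16; [10,14) fires=14 [12,16) fires=20
i=14 t=22 v=2: → [22,26),[20,24); WM=16
i=15 t=17 v=7: → [16,20),[14,18); WM=20; [14,18) fires=20 [16,20) fires=17
i=16 t=23 v=2: → [22,26),[20,24); WM=20
i=17 t=23 v=1: → [22,26),[20,24); WM=21
i=18 t=20 v=3: → [20,24),[18,22); WM=21
i=19 t=23 v=4: → [22,26),[20,24); WM=21

4 5 6 11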